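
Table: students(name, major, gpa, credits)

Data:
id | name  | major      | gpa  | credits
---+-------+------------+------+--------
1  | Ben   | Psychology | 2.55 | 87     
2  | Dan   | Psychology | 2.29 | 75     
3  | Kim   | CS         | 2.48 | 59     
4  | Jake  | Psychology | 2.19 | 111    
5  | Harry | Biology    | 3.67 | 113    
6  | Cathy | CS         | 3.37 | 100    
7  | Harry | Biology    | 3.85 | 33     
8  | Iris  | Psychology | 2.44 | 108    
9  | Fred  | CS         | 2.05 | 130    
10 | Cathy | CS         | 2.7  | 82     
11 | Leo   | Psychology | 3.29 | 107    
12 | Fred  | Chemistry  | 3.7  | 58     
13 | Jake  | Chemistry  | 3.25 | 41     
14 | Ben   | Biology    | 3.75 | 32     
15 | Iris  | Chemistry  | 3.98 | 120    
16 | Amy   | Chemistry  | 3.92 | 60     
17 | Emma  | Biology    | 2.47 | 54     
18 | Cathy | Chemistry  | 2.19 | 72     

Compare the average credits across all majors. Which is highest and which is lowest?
SELECT major, AVG(credits)
FROM students
GROUP BY major
ORDER BY AVG(credits)

All groups:
  Biology: 58.00
  Chemistry: 70.20
  CS: 92.75
  Psychology: 97.60

Highest: Psychology (97.60)
Lowest: Biology (58.00)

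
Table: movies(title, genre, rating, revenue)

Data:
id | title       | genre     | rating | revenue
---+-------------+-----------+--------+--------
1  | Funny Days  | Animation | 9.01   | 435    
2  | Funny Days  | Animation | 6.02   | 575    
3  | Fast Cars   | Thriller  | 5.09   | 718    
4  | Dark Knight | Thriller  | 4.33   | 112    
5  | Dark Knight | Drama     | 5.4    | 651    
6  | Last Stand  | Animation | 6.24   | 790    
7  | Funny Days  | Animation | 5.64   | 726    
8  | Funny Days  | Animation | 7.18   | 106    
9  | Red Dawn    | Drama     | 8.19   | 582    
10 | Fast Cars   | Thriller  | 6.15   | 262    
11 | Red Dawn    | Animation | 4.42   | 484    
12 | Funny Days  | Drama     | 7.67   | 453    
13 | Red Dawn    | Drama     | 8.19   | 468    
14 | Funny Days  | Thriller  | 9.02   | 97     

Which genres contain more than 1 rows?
SELECT genre, COUNT(*) as cnt
FROM movies
GROUP BY genre
HAVING COUNT(*) > 1

Result:
  Animation: 6
  Drama: 4
  Thriller: 4

Note: HAVING filters groups after aggregation, WHERE filters rows before.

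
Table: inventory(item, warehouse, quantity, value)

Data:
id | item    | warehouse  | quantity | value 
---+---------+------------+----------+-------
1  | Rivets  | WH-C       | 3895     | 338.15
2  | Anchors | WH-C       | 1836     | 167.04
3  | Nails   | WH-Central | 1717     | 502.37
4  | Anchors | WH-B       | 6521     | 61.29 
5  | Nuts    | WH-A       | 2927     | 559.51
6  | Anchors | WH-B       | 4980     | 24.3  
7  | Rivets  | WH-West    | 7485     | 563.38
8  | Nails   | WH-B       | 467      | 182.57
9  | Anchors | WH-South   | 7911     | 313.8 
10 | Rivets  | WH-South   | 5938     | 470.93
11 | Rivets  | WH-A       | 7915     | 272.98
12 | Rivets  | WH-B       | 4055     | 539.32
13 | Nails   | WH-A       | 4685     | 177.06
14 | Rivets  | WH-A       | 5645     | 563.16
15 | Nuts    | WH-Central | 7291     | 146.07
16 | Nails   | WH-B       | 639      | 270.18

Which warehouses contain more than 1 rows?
SELECT warehouse, COUNT(*) as cnt
FROM inventory
GROUP BY warehouse
HAVING COUNT(*) > 1

Result:
  WH-A: 4
  WH-B: 5
  WH-C: 2
  WH-Central: 2
  WH-South: 2

Note: HAVING filters groups after aggregation, WHERE filters rows before.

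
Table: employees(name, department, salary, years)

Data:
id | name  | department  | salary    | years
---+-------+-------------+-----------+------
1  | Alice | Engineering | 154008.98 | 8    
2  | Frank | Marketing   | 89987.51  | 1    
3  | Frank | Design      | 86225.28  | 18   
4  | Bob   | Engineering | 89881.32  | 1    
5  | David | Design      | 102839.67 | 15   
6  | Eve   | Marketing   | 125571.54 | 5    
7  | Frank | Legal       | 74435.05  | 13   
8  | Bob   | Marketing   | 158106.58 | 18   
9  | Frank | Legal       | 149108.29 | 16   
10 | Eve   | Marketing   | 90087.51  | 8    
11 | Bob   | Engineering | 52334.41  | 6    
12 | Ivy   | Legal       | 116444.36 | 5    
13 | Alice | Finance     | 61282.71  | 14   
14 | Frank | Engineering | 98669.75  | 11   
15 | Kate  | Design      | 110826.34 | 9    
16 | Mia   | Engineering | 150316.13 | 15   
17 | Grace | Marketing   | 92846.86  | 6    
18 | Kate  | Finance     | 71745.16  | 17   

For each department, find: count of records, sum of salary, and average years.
SELECT department,
       COUNT(*) as cnt,
       SUM(salary) as total_salary,
       AVG(years) as avg_years
FROM employees
GROUP BY department

Result:
  Design: 3 records, 299891.29 total salary, 14.00 avg years
  Engineering: 5 records, 545210.59 total salary, 8.20 avg years
  Finance: 2 records, 133027.87 total salary, 15.50 avg years
  Legal: 3 records, 339987.70 total salary, 11.33 avg years
  Marketing: 5 records, 556600.00 total salary, 7.60 avg years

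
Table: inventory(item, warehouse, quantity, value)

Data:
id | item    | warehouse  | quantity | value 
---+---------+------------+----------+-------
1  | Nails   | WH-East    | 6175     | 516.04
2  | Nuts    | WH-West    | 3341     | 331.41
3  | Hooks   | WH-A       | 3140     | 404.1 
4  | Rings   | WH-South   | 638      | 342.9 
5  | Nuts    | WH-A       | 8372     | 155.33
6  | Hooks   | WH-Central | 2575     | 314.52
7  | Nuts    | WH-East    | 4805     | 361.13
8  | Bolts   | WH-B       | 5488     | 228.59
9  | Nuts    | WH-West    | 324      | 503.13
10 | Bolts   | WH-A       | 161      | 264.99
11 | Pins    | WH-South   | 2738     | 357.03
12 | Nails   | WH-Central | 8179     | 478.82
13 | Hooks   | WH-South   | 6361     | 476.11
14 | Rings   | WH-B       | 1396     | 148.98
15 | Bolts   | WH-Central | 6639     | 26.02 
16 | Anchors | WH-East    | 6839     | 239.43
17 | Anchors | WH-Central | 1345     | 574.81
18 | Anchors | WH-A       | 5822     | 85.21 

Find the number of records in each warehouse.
SELECT warehouse, COUNT(*) as count
FROM inventory
GROUP BY warehouse

Result:
  WH-A: 4
  WH-B: 2
  WH-Central: 4
  WH-East: 3
  WH-South: 3
  WH-West: 2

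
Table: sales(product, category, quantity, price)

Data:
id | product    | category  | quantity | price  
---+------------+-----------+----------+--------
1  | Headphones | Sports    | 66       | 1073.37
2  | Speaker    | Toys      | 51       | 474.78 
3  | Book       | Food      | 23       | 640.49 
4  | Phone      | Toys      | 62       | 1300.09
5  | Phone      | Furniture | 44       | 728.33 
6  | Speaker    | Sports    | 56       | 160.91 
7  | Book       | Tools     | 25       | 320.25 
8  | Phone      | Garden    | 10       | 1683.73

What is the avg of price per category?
SELECT category, AVG(price) as result
FROM sales
GROUP BY category

Result:
  Food: 640.49
  Furniture: 728.33
  Garden: 1683.73
  Sports: 617.14
  Tools: 320.25
  Toys: 887.44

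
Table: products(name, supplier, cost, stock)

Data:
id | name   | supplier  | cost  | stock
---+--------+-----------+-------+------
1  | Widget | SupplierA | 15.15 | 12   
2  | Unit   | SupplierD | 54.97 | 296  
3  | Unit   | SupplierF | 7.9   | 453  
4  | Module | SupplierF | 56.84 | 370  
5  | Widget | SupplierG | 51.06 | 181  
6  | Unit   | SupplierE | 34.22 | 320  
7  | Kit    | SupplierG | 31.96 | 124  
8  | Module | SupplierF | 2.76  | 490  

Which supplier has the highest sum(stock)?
SELECT supplier, SUM(stock) as val
FROM products
GROUP BY supplier
ORDER BY val DESC
LIMIT 1

Result: SupplierF with sum(stock) = 1313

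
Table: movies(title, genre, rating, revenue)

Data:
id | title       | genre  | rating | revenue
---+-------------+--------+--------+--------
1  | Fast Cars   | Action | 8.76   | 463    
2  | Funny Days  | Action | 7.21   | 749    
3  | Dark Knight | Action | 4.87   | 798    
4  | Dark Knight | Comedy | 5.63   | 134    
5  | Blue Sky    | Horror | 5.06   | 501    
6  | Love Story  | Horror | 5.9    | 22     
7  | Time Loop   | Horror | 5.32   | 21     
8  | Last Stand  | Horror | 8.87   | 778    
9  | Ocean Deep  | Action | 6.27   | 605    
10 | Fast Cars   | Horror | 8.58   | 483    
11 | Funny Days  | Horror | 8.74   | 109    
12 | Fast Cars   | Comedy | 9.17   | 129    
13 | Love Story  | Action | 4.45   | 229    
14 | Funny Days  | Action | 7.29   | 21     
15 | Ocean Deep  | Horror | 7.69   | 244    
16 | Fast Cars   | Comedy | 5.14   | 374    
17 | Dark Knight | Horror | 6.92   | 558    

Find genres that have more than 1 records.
SELECT genre, COUNT(*) as cnt
FROM movies
GROUP BY genre
HAVING COUNT(*) > 1

Result:
  Action: 6
  Comedy: 3
  Horror: 8

Note: HAVING filters groups after aggregation, WHERE filters rows before.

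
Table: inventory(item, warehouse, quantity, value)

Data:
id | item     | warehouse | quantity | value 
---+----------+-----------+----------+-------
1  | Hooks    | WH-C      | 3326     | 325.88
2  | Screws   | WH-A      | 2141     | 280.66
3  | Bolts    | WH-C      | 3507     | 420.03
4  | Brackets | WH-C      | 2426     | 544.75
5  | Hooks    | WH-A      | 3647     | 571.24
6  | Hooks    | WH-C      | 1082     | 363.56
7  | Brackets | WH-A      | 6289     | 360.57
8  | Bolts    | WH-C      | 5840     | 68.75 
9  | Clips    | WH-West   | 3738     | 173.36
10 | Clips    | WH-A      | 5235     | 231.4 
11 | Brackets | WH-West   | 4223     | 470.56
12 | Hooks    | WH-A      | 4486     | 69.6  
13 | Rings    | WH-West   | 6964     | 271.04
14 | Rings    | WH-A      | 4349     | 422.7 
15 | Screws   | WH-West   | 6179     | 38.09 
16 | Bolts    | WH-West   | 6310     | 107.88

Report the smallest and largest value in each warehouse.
SELECT warehouse, MIN(value), MAX(value)
FROM inventory
GROUP BY warehouse

Result:
  WH-A: min=69.60, max=571.24
  WH-C: min=68.75, max=544.75
  WH-West: min=38.09, max=470.56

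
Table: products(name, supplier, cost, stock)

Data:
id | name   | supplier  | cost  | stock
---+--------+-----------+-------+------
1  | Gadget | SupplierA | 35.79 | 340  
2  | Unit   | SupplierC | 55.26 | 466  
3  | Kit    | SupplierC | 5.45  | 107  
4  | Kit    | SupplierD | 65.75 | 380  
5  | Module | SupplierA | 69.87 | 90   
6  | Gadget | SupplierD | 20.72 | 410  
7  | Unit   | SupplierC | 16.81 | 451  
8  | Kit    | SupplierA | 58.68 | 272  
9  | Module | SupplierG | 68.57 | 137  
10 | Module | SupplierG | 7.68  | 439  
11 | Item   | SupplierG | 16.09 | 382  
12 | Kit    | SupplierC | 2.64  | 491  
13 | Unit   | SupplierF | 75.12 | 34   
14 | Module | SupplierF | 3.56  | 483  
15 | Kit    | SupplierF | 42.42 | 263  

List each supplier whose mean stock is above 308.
SELECT supplier, AVG(stock)
FROM products
GROUP BY supplier
HAVING AVG(stock) > 308

Result:
  SupplierC: avg=378.75
  SupplierD: avg=395.00
  SupplierG: avg=319.33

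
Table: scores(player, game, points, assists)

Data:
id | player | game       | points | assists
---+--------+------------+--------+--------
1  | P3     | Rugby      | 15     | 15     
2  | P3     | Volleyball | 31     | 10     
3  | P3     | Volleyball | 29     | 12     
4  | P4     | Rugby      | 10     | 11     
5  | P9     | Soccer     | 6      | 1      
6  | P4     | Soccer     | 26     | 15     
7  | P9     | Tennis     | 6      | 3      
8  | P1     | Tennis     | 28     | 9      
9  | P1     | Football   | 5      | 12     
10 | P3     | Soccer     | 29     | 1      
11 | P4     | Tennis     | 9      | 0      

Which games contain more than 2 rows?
SELECT game, COUNT(*) as cnt
FROM scores
GROUP BY game
HAVING COUNT(*) > 2

Result:
  Soccer: 3
  Tennis: 3

Note: HAVING filters groups after aggregation, WHERE filters rows before.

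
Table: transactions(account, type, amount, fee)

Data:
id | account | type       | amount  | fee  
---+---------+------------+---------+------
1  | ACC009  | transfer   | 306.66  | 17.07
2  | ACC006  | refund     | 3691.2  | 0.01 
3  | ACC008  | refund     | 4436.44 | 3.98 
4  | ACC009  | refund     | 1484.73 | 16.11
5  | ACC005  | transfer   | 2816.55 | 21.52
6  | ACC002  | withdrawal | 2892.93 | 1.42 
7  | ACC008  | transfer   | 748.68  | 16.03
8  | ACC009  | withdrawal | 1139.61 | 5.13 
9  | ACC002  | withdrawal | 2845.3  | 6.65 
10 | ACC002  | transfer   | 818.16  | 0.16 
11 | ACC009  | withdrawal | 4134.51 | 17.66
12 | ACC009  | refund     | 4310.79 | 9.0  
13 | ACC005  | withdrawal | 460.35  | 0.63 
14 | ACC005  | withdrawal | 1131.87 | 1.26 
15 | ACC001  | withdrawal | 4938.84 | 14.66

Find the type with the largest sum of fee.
SELECT type, SUM(fee) as val
FROM transactions
GROUP BY type
ORDER BY val DESC
LIMIT 1

Result: transfer with sum(fee) = 54.78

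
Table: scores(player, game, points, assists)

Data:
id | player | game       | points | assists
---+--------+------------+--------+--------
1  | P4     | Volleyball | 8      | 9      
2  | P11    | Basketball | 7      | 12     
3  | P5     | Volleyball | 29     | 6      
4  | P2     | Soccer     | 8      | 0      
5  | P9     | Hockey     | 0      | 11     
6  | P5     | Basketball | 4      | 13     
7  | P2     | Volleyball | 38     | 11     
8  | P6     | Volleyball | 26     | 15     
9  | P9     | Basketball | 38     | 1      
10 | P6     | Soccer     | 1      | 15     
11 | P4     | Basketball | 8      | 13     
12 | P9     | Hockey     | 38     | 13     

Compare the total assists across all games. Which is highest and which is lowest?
SELECT game, SUM(assists)
FROM scores
GROUP BY game
ORDER BY SUM(assists)

All groups:
  Soccer: 15
  Hockey: 24
  Basketball: 39
  Volleyball: 41

Highest: Volleyball (41)
Lowest: Soccer (15)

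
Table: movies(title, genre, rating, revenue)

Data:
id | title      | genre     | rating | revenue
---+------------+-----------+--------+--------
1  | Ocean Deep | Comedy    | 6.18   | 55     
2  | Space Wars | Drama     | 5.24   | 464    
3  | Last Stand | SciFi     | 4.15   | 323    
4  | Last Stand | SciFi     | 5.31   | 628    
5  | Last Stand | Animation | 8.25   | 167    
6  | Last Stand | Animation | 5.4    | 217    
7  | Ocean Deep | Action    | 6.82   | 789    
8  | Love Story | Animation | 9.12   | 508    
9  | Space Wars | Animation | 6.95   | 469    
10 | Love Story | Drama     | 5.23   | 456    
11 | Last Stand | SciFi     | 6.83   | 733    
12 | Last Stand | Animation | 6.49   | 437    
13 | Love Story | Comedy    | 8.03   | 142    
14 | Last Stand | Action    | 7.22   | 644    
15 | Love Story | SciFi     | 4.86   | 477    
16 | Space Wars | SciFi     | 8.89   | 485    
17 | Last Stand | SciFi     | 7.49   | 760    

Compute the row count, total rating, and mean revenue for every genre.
SELECT genre,
       COUNT(*) as cnt,
       SUM(rating) as total_rating,
       AVG(revenue) as avg_revenue
FROM movies
GROUP BY genre

Result:
  Action: 2 records, 14.04 total rating, 716.50 avg revenue
  Animation: 5 records, 36.21 total rating, 359.60 avg revenue
  Comedy: 2 records, 14.21 total rating, 98.50 avg revenue
  Drama: 2 records, 10.47 total rating, 460.00 avg revenue
  SciFi: 6 records, 37.53 total rating, 567.67 avg revenue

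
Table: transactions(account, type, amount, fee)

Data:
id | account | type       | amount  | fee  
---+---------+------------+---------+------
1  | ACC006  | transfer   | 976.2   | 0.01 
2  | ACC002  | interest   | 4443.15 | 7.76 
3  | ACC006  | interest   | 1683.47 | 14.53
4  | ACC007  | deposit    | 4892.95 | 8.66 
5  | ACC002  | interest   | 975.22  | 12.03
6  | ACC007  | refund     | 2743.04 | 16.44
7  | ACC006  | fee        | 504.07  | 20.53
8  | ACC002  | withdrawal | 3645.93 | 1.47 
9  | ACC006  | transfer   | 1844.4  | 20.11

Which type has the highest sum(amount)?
SELECT type, SUM(amount) as val
FROM transactions
GROUP BY type
ORDER BY val DESC
LIMIT 1

Result: interest with sum(amount) = 7101.84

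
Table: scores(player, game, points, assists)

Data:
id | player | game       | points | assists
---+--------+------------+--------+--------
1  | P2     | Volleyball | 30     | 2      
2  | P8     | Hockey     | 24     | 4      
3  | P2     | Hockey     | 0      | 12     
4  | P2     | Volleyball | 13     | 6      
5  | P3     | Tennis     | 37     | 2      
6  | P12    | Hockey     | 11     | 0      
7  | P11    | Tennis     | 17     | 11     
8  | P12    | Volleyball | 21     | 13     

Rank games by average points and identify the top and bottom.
SELECT game, AVG(points)
FROM scores
GROUP BY game
ORDER BY AVG(points)

All groups:
  Hockey: 11.67
  Volleyball: 21.33
  Tennis: 27.00

Highest: Tennis (27.00)
Lowest: Hockey (11.67)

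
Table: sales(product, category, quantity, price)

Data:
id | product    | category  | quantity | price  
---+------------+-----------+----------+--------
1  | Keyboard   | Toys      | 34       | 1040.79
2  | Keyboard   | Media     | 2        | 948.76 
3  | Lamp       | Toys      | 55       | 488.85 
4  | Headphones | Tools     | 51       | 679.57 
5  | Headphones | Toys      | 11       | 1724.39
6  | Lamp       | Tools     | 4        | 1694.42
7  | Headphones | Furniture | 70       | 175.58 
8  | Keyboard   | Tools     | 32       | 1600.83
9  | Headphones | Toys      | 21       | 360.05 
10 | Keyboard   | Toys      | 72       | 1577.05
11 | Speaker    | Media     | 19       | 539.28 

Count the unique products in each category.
SELECT category, COUNT(DISTINCT product)
FROM sales
GROUP BY category

Result:
  Furniture: 1 distinct
  Media: 2 distinct
  Tools: 3 distinct
  Toys: 3 distinct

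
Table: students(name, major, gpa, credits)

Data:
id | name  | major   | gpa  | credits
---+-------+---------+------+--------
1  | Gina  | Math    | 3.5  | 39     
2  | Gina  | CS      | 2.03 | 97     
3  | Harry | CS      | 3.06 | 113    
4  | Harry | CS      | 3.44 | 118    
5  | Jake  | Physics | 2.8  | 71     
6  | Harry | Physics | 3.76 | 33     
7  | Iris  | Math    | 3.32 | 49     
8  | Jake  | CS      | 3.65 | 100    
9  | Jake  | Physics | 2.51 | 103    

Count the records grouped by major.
SELECT major, COUNT(*) as count
FROM students
GROUP BY major

Result:
  CS: 4
  Math: 2
  Physics: 3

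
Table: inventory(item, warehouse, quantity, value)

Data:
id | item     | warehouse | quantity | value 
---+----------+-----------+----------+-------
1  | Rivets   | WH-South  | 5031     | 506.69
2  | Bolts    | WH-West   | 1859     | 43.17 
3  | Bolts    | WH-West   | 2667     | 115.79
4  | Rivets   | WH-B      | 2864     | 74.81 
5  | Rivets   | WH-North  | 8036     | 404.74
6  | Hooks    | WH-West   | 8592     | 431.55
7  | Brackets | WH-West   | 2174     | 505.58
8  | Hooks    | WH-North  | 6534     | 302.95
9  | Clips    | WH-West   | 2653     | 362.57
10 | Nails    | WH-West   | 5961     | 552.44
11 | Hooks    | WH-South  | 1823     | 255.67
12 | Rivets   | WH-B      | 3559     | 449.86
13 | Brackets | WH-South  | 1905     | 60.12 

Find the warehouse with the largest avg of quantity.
SELECT warehouse, AVG(quantity) as val
FROM inventory
GROUP BY warehouse
ORDER BY val DESC
LIMIT 1

Result: WH-North with avg(quantity) = 7285.00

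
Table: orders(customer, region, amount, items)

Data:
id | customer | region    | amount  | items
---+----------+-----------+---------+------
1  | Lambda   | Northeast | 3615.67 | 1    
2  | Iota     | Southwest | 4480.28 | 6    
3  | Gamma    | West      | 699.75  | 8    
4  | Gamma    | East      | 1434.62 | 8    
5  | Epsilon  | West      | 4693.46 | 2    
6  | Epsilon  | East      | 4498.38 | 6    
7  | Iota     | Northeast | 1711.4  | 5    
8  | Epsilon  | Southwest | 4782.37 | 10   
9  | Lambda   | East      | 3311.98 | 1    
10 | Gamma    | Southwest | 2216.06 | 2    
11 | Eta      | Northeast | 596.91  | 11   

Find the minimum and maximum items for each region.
SELECT region, MIN(items), MAX(items)
FROM orders
GROUP BY region

Result:
  East: min=1, max=8
  Northeast: min=1, max=11
  Southwest: min=2, max=10
  West: min=2, max=8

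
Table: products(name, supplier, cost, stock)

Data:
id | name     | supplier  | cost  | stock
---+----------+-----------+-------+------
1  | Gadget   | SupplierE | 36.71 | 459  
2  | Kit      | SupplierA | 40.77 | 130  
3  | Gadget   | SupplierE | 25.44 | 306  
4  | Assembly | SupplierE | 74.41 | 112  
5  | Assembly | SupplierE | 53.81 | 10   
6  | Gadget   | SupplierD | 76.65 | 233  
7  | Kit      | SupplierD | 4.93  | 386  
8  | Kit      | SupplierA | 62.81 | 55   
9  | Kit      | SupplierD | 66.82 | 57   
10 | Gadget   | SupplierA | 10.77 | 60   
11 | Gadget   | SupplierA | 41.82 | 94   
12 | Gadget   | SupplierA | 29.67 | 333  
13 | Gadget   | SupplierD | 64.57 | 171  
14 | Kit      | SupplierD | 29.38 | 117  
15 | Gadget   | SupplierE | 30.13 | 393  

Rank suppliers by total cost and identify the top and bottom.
SELECT supplier, SUM(cost)
FROM products
GROUP BY supplier
ORDER BY SUM(cost)

All groups:
  SupplierA: 185.84
  SupplierE: 220.50
  SupplierD: 242.35

Highest: SupplierD (242.35)
Lowest: SupplierA (185.84)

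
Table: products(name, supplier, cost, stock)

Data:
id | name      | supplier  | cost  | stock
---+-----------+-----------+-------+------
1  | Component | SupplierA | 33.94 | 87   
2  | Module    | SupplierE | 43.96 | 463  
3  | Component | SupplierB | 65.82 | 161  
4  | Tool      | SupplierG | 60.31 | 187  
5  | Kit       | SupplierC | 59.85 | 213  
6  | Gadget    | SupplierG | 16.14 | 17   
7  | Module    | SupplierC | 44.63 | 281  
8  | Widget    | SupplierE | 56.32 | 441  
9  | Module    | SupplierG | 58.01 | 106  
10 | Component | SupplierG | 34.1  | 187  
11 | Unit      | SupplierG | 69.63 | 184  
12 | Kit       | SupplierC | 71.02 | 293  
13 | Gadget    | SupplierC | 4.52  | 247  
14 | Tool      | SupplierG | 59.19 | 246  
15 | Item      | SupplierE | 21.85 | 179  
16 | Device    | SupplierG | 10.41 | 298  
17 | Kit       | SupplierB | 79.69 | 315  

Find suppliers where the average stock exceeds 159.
SELECT supplier, AVG(stock)
FROM products
GROUP BY supplier
HAVING AVG(stock) > 159

Result:
  SupplierB: avg=238.00
  SupplierC: avg=258.50
  SupplierE: avg=361.00
  SupplierG: avg=175.00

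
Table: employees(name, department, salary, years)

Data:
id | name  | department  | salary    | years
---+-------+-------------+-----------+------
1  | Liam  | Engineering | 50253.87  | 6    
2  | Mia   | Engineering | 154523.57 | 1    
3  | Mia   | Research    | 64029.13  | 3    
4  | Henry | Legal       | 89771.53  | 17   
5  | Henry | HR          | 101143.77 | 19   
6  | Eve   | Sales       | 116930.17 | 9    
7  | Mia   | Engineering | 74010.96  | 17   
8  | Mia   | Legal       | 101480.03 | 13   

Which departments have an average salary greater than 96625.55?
SELECT department, AVG(salary)
FROM employees
GROUP BY department
HAVING AVG(salary) > 96625.55

Result:
  HR: avg=101143.77
  Sales: avg=116930.17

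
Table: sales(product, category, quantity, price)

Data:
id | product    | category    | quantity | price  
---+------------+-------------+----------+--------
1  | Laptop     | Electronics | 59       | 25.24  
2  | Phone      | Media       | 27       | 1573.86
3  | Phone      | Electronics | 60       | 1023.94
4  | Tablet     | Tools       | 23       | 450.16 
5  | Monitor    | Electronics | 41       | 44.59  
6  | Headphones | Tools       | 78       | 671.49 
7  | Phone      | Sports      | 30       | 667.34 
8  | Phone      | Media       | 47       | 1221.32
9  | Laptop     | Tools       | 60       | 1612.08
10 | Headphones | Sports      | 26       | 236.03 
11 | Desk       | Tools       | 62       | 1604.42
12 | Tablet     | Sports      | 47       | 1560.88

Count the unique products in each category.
SELECT category, COUNT(DISTINCT product)
FROM sales
GROUP BY category

Result:
  Electronics: 3 distinct
  Media: 1 distinct
  Sports: 3 distinct
  Tools: 4 distinct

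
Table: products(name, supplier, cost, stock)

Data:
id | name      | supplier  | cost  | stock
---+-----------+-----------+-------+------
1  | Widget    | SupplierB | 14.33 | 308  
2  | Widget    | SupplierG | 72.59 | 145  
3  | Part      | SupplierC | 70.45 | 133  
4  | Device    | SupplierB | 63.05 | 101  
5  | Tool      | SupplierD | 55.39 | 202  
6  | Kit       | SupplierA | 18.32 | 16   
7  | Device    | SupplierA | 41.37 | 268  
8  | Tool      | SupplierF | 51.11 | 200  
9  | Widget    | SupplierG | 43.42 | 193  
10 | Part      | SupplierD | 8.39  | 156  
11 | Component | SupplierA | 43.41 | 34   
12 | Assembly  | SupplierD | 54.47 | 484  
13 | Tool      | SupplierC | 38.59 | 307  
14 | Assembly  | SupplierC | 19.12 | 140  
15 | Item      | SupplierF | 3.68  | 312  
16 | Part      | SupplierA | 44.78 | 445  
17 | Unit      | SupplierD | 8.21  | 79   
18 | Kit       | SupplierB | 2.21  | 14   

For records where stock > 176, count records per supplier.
SELECT supplier, COUNT(*)
FROM products
WHERE stock > 176
GROUP BY supplier

Note: WHERE filters rows before grouping.

Result:
  SupplierA: 2
  SupplierB: 1
  SupplierC: 1
  SupplierD: 2
  SupplierF: 2
  SupplierG: 1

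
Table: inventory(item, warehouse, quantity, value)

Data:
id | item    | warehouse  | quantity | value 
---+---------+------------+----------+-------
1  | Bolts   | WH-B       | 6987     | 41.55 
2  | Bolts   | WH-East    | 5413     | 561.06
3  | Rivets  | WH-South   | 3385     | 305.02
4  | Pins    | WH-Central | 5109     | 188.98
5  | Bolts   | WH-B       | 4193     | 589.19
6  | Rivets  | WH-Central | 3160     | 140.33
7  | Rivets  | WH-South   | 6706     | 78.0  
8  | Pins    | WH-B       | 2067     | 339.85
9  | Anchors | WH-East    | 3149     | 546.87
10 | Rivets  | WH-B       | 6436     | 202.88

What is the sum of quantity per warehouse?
SELECT warehouse, SUM(quantity) as result
FROM inventory
GROUP BY warehouse

Result:
  WH-B: 19683
  WH-Central: 8269
  WH-East: 8562
  WH-South: 10091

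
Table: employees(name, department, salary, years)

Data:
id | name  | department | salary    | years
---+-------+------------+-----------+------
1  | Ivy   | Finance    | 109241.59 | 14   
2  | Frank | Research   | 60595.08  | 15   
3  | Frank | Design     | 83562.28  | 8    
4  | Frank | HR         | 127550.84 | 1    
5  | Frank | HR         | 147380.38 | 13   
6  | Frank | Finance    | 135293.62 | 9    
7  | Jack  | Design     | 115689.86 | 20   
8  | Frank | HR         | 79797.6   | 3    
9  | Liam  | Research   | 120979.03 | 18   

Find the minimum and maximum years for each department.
SELECT department, MIN(years), MAX(years)
FROM employees
GROUP BY department

Result:
  Design: min=8, max=20
  Finance: min=9, max=14
  HR: min=1, max=13
  Research: min=15, max=18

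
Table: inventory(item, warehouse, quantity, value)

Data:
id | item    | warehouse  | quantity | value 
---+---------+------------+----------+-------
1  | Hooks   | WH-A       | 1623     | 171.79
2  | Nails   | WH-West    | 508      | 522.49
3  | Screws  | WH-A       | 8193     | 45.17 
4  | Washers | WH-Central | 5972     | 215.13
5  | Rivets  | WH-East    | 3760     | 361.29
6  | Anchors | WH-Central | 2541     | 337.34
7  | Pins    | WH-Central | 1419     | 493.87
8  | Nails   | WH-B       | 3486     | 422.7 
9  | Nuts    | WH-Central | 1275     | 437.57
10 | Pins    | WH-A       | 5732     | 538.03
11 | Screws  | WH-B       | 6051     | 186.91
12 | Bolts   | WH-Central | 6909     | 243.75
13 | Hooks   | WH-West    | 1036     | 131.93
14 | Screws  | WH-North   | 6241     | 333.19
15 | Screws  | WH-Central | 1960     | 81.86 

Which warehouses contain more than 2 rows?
SELECT warehouse, COUNT(*) as cnt
FROM inventory
GROUP BY warehouse
HAVING COUNT(*) > 2

Result:
  WH-A: 3
  WH-Central: 6

Note: HAVING filters groups after aggregation, WHERE filters rows before.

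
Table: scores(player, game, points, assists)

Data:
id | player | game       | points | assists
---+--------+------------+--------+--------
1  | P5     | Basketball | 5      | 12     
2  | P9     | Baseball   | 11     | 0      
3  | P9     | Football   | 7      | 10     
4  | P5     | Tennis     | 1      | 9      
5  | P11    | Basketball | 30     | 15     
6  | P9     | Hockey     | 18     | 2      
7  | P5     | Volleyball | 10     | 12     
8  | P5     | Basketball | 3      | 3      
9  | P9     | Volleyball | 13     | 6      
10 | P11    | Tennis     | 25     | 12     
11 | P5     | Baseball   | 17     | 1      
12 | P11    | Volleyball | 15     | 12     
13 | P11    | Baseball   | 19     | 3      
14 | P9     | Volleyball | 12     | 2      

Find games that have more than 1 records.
SELECT game, COUNT(*) as cnt
FROM scores
GROUP BY game
HAVING COUNT(*) > 1

Result:
  Baseball: 3
  Basketball: 3
  Tennis: 2
  Volleyball: 4

Note: HAVING filters groups after aggregation, WHERE filters rows before.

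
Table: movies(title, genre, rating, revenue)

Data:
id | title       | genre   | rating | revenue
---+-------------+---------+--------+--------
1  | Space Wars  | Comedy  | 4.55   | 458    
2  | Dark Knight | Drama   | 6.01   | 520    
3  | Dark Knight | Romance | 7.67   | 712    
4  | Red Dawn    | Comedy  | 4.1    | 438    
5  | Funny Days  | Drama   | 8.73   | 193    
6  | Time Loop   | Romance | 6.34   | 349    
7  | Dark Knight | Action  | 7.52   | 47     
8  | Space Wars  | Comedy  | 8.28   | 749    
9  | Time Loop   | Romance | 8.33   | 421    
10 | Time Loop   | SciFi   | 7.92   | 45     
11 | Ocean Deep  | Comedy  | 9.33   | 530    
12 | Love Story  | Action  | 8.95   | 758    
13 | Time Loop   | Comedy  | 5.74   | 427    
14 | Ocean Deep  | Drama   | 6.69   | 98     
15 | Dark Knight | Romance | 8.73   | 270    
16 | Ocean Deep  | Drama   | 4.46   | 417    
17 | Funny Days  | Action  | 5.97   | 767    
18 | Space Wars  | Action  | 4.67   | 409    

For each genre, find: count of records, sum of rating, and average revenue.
SELECT genre,
       COUNT(*) as cnt,
       SUM(rating) as total_rating,
       AVG(revenue) as avg_revenue
FROM movies
GROUP BY genre

Result:
  Action: 4 records, 27.11 total rating, 495.25 avg revenue
  Comedy: 5 records, 32.00 total rating, 520.40 avg revenue
  Drama: 4 records, 25.89 total rating, 307.00 avg revenue
  Romance: 4 records, 31.07 total rating, 438.00 avg revenue
  SciFi: 1 records, 7.92 total rating, 45.00 avg revenue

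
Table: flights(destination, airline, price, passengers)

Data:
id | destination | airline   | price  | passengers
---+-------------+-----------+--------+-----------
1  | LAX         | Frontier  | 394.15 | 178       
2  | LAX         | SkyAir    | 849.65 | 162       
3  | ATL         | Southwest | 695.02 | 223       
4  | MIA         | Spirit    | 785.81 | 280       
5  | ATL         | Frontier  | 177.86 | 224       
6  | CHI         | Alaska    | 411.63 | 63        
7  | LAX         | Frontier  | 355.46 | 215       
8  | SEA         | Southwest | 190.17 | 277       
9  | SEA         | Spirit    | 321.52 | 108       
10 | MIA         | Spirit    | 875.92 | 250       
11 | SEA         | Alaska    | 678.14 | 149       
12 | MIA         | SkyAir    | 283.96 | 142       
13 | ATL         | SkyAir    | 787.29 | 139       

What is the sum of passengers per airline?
SELECT airline, SUM(passengers) as result
FROM flights
GROUP BY airline

Result:
  Alaska: 212
  Frontier: 617
  SkyAir: 443
  Southwest: 500
  Spirit: 638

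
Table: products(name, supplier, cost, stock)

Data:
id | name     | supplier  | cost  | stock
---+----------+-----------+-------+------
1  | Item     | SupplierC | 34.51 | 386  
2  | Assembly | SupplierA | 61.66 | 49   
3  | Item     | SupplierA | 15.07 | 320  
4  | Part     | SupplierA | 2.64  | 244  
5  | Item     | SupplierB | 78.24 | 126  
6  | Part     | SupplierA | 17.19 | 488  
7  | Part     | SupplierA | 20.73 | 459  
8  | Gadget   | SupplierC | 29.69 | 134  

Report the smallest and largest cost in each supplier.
SELECT supplier, MIN(cost), MAX(cost)
FROM products
GROUP BY supplier

Result:
  SupplierA: min=2.64, max=61.66
  SupplierB: min=78.24, max=78.24
  SupplierC: min=29.69, max=34.51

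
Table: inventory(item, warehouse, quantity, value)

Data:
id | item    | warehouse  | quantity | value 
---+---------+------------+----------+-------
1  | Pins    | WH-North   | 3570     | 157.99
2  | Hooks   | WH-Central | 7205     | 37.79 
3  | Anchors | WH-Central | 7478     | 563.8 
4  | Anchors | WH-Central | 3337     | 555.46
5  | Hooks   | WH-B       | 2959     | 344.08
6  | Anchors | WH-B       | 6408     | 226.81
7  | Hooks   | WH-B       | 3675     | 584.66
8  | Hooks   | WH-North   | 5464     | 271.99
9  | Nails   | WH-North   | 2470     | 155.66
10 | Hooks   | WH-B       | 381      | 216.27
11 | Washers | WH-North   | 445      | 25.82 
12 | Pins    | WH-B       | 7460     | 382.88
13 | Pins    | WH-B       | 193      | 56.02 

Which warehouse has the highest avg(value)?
SELECT warehouse, AVG(value) as val
FROM inventory
GROUP BY warehouse
ORDER BY val DESC
LIMIT 1

Result: WH-Central with avg(value) = 385.68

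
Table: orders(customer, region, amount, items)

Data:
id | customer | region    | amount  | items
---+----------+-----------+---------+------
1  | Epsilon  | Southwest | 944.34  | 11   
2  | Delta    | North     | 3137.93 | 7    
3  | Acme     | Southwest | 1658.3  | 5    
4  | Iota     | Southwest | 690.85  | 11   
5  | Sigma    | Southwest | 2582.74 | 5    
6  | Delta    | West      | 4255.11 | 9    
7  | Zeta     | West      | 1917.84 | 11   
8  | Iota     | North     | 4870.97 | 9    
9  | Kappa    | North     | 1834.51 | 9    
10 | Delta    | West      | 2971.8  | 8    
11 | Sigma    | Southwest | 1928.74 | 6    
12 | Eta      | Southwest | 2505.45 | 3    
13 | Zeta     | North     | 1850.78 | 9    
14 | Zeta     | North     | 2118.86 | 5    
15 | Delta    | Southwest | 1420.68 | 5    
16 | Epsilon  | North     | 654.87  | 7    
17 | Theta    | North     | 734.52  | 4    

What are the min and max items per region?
SELECT region, MIN(items), MAX(items)
FROM orders
GROUP BY region

Result:
  North: min=4, max=9
  Southwest: min=3, max=11
  West: min=8, max=11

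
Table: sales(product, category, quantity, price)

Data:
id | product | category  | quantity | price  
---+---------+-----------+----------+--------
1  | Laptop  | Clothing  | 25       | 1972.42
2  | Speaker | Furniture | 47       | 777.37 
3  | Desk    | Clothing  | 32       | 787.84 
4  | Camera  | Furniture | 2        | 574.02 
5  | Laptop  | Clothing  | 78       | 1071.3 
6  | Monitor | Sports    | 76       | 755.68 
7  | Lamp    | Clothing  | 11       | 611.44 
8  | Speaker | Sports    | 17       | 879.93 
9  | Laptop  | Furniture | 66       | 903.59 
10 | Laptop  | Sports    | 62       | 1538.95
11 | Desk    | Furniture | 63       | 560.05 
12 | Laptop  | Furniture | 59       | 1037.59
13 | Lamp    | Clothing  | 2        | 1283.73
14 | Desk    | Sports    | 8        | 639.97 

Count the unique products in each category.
SELECT category, COUNT(DISTINCT product)
FROM sales
GROUP BY category

Result:
  Clothing: 3 distinct
  Furniture: 4 distinct
  Sports: 4 distinct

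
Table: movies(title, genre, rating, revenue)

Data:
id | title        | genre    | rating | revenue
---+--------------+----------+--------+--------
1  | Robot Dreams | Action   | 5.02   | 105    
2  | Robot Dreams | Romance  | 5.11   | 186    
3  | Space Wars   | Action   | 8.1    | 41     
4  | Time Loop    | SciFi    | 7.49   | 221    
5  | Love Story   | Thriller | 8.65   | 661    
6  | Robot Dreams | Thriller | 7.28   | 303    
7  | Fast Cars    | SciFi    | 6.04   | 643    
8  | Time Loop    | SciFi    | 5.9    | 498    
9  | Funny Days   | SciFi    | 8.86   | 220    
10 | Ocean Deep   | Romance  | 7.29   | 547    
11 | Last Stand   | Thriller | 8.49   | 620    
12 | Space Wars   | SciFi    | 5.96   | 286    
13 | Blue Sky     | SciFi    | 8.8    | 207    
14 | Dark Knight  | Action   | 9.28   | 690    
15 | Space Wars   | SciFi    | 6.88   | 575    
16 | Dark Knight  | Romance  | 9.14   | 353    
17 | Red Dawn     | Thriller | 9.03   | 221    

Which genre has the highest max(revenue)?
SELECT genre, MAX(revenue) as val
FROM movies
GROUP BY genre
ORDER BY val DESC
LIMIT 1

Result: Action with max(revenue) = 690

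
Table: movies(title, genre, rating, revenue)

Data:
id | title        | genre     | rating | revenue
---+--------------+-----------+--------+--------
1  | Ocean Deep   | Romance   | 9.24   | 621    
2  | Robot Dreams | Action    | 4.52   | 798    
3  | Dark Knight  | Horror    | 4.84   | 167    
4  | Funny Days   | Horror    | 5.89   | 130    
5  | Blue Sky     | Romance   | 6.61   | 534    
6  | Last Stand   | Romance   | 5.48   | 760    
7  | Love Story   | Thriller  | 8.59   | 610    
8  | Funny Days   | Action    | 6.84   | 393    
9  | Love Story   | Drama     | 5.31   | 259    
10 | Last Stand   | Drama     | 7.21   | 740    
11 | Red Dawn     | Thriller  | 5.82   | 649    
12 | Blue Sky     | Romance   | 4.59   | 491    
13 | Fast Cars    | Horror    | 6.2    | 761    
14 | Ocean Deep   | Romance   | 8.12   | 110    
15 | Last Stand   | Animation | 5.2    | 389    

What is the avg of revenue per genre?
SELECT genre, AVG(revenue) as result
FROM movies
GROUP BY genre

Result:
  Action: 595.50
  Animation: 389.00
  Drama: 499.50
  Horror: 352.67
  Romance: 503.20
  Thriller: 629.50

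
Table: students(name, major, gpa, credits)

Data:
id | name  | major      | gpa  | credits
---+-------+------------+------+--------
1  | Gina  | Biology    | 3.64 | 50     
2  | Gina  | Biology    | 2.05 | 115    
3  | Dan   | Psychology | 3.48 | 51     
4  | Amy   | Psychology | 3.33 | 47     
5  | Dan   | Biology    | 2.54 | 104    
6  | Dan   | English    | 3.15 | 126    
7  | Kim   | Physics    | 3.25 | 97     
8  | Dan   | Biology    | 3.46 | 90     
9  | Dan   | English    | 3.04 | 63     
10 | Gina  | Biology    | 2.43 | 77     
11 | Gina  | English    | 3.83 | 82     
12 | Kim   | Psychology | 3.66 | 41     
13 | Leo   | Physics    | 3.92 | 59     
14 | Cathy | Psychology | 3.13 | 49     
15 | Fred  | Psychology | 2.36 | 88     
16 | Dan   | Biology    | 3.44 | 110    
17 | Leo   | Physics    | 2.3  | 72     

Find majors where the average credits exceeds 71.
SELECT major, AVG(credits)
FROM students
GROUP BY major
HAVING AVG(credits) > 71

Result:
  Biology: avg=91.00
  English: avg=90.33
  Physics: avg=76.00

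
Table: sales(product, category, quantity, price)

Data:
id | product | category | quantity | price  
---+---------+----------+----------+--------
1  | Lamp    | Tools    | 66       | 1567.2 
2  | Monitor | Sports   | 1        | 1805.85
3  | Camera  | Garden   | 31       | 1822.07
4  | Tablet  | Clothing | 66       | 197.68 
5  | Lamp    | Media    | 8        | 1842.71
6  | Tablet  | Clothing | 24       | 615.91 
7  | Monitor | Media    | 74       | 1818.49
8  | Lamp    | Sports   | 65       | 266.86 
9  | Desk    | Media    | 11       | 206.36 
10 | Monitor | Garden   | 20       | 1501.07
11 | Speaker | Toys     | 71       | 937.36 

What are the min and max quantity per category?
SELECT category, MIN(quantity), MAX(quantity)
FROM sales
GROUP BY category

Result:
  Clothing: min=24, max=66
  Garden: min=20, max=31
  Media: min=8, max=74
  Sports: min=1, max=65
  Tools: min=66, max=66
  Toys: min=71, max=71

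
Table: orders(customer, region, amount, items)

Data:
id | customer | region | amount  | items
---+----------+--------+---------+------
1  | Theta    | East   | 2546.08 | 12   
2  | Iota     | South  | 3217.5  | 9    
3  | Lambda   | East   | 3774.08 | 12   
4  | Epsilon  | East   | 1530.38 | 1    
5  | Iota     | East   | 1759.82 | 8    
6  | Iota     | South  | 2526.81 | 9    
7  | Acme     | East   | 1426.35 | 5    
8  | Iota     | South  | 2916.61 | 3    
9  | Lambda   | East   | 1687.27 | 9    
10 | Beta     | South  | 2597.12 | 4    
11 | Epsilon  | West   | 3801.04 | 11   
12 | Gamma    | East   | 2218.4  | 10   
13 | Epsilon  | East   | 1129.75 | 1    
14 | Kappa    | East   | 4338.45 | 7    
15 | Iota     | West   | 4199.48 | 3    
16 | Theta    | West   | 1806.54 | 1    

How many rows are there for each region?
SELECT region, COUNT(*) as count
FROM orders
GROUP BY region

Result:
  East: 9
  South: 4
  West: 3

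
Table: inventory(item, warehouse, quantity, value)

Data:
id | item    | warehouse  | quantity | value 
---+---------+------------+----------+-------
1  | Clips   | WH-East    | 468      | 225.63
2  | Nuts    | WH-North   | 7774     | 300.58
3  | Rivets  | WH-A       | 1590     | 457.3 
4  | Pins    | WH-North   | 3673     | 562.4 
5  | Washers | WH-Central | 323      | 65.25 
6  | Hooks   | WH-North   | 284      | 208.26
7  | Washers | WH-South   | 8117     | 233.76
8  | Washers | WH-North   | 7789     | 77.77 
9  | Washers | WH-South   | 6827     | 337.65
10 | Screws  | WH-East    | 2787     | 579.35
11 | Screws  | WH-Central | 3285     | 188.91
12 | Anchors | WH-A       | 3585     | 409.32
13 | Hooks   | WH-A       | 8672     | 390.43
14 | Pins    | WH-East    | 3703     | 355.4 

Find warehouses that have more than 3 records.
SELECT warehouse, COUNT(*) as cnt
FROM inventory
GROUP BY warehouse
HAVING COUNT(*) > 3

Result:
  WH-North: 4

Note: HAVING filters groups after aggregation, WHERE filters rows before.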